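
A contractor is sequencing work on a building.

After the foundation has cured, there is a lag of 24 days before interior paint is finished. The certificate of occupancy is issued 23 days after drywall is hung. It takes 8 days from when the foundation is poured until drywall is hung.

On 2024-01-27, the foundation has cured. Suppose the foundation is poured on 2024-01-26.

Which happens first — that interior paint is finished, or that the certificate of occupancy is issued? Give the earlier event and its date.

Interior paint is finished — 2024-02-20

The foundation has cured: Jan 27, 2024.
Interior paint is finished: Jan 27, 2024 + 24 days = Feb 20, 2024.
The foundation is poured: Jan 26, 2024.
Drywall is hung: Jan 26, 2024 + 8 days = Feb 3, 2024.
The certificate of occupancy is issued: Feb 3, 2024 + 23 days = Feb 26, 2024.
Comparing: interior paint is finished on Feb 20, 2024 vs the certificate of occupancy is issued on Feb 26, 2024. Earlier: interior paint is finished.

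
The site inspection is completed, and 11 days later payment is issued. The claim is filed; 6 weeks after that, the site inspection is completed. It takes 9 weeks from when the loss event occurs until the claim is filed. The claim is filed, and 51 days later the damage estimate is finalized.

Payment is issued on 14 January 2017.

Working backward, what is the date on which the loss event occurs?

Payment is issued: Jan 14, 2017.
The site inspection is completed: Jan 14, 2017 − 11 days = Jan 3, 2017.
The claim is filed: Jan 3, 2017 − 6 weeks = Nov 22, 2016.
The loss event occurs: Nov 22, 2016 − 9 weeks = Sep 20, 2016.

20 September 2016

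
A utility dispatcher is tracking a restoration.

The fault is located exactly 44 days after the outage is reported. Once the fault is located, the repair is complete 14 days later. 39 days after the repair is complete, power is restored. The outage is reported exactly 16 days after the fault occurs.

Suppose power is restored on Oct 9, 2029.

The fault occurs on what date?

Jun 18, 2029

Power is restored: Oct 9, 2029.
The repair is complete: Oct 9, 2029 − 39 days = Aug 31, 2029.
The fault is located: Aug 31, 2029 − 14 days = Aug 17, 2029.
The outage is reported: Aug 17, 2029 − 44 days = Jul 4, 2029.
The fault occurs: Jul 4, 2029 − 16 days = Jun 18, 2029.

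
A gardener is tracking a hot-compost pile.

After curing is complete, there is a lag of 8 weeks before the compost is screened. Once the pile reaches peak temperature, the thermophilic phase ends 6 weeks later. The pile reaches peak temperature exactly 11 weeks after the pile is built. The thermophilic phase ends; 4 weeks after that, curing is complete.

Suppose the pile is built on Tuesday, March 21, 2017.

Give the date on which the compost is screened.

Tuesday, October 10, 2017

The pile is built: Mar 21, 2017.
The pile reaches peak temperature: Mar 21, 2017 + 11 weeks = Jun 6, 2017.
The thermophilic phase ends: Jun 6, 2017 + 6 weeks = Jul 18, 2017.
Curing is complete: Jul 18, 2017 + 4 weeks = Aug 15, 2017.
The compost is screened: Aug 15, 2017 + 8 weeks = Oct 10, 2017.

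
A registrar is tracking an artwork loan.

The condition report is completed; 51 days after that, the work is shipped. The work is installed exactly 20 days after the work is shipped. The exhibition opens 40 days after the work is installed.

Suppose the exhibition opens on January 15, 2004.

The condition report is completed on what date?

The exhibition opens: Jan 15, 2004.
The work is installed: Jan 15, 2004 − 40 days = Dec 6, 2003.
The work is shipped: Dec 6, 2003 − 20 days = Nov 16, 2003.
The condition report is completed: Nov 16, 2003 − 51 days = Sep 26, 2003.

September 26, 2003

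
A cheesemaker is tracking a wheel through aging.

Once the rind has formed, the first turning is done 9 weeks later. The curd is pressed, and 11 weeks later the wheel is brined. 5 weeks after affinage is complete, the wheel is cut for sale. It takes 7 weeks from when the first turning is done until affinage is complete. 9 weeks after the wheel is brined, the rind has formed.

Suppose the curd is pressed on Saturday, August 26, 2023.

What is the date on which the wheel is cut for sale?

The curd is pressed: Aug 26, 2023.
The wheel is brined: Aug 26, 2023 + 11 weeks = Nov 11, 2023.
The rind has formed: Nov 11, 2023 + 9 weeks = Jan 13, 2024.
The first turning is done: Jan 13, 2024 + 9 weeks = Mar 16, 2024.
Affinage is complete: Mar 16, 2024 + 7 weeks = May 4, 2024.
The wheel is cut for sale: May 4, 2024 + 5 weeks = Jun 8, 2024.

Saturday, June 8, 2024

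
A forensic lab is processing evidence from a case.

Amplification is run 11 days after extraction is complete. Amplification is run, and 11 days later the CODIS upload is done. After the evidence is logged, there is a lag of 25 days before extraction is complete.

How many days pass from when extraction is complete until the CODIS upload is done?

22 days

Causal path: extraction is complete → amplification is run → the CODIS upload is done.
Total delay along the path: 11 + 11 = 22 days.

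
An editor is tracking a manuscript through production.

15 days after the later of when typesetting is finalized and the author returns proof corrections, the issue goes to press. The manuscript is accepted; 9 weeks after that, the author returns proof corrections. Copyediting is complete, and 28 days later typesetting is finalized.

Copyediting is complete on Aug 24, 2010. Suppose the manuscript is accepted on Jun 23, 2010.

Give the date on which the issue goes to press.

Oct 6, 2010

Copyediting is complete: Aug 24, 2010.
Typesetting is finalized: Aug 24, 2010 + 28 days = Sep 21, 2010.
The manuscript is accepted: Jun 23, 2010.
The author returns proof corrections: Jun 23, 2010 + 9 weeks = Aug 25, 2010.
Both prerequisites met — typesetting is finalized (Sep 21, 2010), the author returns proof corrections (Aug 25, 2010); the later is Sep 21, 2010.
The issue goes to press: Sep 21, 2010 + 15 days = Oct 6, 2010.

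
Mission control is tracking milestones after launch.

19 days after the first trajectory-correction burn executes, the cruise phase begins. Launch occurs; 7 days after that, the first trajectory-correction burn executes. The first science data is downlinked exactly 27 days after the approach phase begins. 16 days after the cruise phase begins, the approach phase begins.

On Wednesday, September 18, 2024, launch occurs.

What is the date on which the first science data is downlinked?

Launch occurs: Sep 18, 2024.
The first trajectory-correction burn executes: Sep 18, 2024 + 7 days = Sep 25, 2024.
The cruise phase begins: Sep 25, 2024 + 19 days = Oct 14, 2024.
The approach phase begins: Oct 14, 2024 + 16 days = Oct 30, 2024.
The first science data is downlinked: Oct 30, 2024 + 27 days = Nov 26, 2024.

Tuesday, November 26, 2024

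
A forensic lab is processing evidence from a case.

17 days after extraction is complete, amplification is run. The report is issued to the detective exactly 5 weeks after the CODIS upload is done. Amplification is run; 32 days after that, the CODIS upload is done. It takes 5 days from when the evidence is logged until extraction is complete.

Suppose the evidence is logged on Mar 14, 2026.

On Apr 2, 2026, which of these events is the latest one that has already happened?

Extraction is complete

The evidence is logged: Mar 14, 2026.
Extraction is complete: Mar 14, 2026 + 5 days = Mar 19, 2026.
Amplification is run: Mar 19, 2026 + 17 days = Apr 5, 2026.
The CODIS upload is done: Apr 5, 2026 + 32 days = May 7, 2026.
The report is issued to the detective: May 7, 2026 + 5 weeks = Jun 11, 2026.
Apr 2, 2026 falls between when extraction is complete (Mar 19, 2026) and when amplification is run (Apr 5, 2026).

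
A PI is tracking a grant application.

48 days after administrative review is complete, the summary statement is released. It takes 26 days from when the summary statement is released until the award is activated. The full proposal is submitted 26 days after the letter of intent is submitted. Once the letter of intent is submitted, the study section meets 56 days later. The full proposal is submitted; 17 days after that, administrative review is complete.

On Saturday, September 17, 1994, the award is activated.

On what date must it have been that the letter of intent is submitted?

The award is activated: Sep 17, 1994.
The summary statement is released: Sep 17, 1994 − 26 days = Aug 22, 1994.
Administrative review is complete: Aug 22, 1994 − 48 days = Jul 5, 1994.
The full proposal is submitted: Jul 5, 1994 − 17 days = Jun 18, 1994.
The letter of intent is submitted: Jun 18, 1994 − 26 days = May 23, 1994.

Monday, May 23, 1994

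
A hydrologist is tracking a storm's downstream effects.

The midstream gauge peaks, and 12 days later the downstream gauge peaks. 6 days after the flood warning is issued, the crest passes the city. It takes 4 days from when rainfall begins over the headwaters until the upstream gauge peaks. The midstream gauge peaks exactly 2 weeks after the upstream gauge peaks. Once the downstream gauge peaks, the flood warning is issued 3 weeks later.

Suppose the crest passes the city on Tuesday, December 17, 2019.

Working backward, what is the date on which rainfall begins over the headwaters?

Monday, October 21, 2019

The crest passes the city: Dec 17, 2019.
The flood warning is issued: Dec 17, 2019 − 6 days = Dec 11, 2019.
The downstream gauge peaks: Dec 11, 2019 − 3 weeks = Nov 20, 2019.
The midstream gauge peaks: Nov 20, 2019 − 12 days = Nov 8, 2019.
The upstream gauge peaks: Nov 8, 2019 − 2 weeks = Oct 25, 2019.
Rainfall begins over the headwaters: Oct 25, 2019 − 4 days = Oct 21, 2019.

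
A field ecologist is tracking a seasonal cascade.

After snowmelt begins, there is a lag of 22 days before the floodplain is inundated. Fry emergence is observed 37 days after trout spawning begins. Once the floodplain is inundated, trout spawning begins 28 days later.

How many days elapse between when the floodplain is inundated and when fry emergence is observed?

Causal path: the floodplain is inundated → trout spawning begins → fry emergence is observed.
Total delay along the path: 28 + 37 = 65 days.

65 days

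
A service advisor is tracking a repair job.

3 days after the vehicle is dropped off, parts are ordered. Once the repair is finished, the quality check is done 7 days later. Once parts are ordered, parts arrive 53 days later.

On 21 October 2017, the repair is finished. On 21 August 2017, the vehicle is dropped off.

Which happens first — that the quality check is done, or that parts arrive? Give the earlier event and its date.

Parts arrive — 16 October 2017

The repair is finished: Oct 21, 2017.
The quality check is done: Oct 21, 2017 + 7 days = Oct 28, 2017.
The vehicle is dropped off: Aug 21, 2017.
Parts are ordered: Aug 21, 2017 + 3 days = Aug 24, 2017.
Parts arrive: Aug 24, 2017 + 53 days = Oct 16, 2017.
Comparing: the quality check is done on Oct 28, 2017 vs parts arrive on Oct 16, 2017. Earlier: parts arrive.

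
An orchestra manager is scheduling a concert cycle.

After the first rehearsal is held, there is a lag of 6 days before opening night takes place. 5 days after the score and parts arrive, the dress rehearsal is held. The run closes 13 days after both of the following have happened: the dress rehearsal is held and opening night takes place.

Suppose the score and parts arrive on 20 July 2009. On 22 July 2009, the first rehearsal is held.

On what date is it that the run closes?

10 August 2009

The score and parts arrive: Jul 20, 2009.
The dress rehearsal is held: Jul 20, 2009 + 5 days = Jul 25, 2009.
The first rehearsal is held: Jul 22, 2009.
Opening night takes place: Jul 22, 2009 + 6 days = Jul 28, 2009.
Both prerequisites met — the dress rehearsal is held (Jul 25, 2009), opening night takes place (Jul 28, 2009); the later is Jul 28, 2009.
The run closes: Jul 28, 2009 + 13 days = Aug 10, 2009.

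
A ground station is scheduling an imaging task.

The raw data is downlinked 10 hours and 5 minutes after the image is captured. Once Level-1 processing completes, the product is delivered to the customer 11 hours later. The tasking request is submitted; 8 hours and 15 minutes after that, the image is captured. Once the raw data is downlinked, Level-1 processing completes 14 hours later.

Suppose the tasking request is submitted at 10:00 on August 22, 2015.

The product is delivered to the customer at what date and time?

05:20 on August 24, 2015

The tasking request is submitted: 10:00 Aug 22, 2015.
The image is captured: 10:00 Aug 22, 2015 + 8h15m = 18:15 Aug 22, 2015.
The raw data is downlinked: 18:15 Aug 22, 2015 + 10h05m = 04:20 Aug 23, 2015.
Level-1 processing completes: 04:20 Aug 23, 2015 + 14h = 18:20 Aug 23, 2015.
The product is delivered to the customer: 18:20 Aug 23, 2015 + 11h = 05:20 Aug 24, 2015.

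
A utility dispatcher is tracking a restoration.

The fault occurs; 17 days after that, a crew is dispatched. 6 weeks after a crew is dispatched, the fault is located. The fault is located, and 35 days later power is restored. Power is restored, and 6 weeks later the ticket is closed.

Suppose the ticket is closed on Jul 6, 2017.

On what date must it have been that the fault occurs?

The ticket is closed: Jul 6, 2017.
Power is restored: Jul 6, 2017 − 6 weeks = May 25, 2017.
The fault is located: May 25, 2017 − 35 days = Apr 20, 2017.
A crew is dispatched: Apr 20, 2017 − 6 weeks = Mar 9, 2017.
The fault occurs: Mar 9, 2017 − 17 days = Feb 20, 2017.

Feb 20, 2017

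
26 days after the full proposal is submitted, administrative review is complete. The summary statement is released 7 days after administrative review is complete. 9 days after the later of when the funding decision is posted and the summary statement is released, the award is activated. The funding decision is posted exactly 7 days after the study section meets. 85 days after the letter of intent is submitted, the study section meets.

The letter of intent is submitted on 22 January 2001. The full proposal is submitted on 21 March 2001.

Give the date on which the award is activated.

The letter of intent is submitted: Jan 22, 2001.
The study section meets: Jan 22, 2001 + 85 days = Apr 17, 2001.
The funding decision is posted: Apr 17, 2001 + 7 days = Apr 24, 2001.
The full proposal is submitted: Mar 21, 2001.
Administrative review is complete: Mar 21, 2001 + 26 days = Apr 16, 2001.
The summary statement is released: Apr 16, 2001 + 7 days = Apr 23, 2001.
Both prerequisites met — the funding decision is posted (Apr 24, 2001), the summary statement is released (Apr 23, 2001); the later is Apr 24, 2001.
The award is activated: Apr 24, 2001 + 9 days = May 3, 2001.

3 May 2001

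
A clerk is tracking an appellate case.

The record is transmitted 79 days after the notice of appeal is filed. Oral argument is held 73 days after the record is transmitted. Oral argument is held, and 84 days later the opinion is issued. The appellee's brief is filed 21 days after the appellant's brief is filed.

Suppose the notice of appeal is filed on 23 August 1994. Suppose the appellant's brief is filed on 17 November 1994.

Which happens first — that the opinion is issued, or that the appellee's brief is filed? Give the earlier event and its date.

The appellee's brief is filed — 8 December 1994

The notice of appeal is filed: Aug 23, 1994.
The record is transmitted: Aug 23, 1994 + 79 days = Nov 10, 1994.
Oral argument is held: Nov 10, 1994 + 73 days = Jan 22, 1995.
The opinion is issued: Jan 22, 1995 + 84 days = Apr 16, 1995.
The appellant's brief is filed: Nov 17, 1994.
The appellee's brief is filed: Nov 17, 1994 + 21 days = Dec 8, 1994.
Comparing: the opinion is issued on Apr 16, 1995 vs the appellee's brief is filed on Dec 8, 1994. Earlier: the appellee's brief is filed.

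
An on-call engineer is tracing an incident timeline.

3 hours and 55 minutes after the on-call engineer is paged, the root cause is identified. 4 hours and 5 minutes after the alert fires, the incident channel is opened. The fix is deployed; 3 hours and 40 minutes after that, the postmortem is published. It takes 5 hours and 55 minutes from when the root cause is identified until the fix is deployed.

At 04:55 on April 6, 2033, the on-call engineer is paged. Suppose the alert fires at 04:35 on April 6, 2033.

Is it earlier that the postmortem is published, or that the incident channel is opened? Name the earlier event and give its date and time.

The on-call engineer is paged: 04:55 Apr 6, 2033.
The root cause is identified: 04:55 Apr 6, 2033 + 3h55m = 08:50 Apr 6, 2033.
The fix is deployed: 08:50 Apr 6, 2033 + 5h55m = 14:45 Apr 6, 2033.
The postmortem is published: 14:45 Apr 6, 2033 + 3h40m = 18:25 Apr 6, 2033.
The alert fires: 04:35 Apr 6, 2033.
The incident channel is opened: 04:35 Apr 6, 2033 + 4h05m = 08:40 Apr 6, 2033.
Comparing: the postmortem is published at 18:25 Apr 6, 2033 vs the incident channel is opened at 08:40 Apr 6, 2033. Earlier: the incident channel is opened.

The incident channel is opened — 08:40 on April 6, 2033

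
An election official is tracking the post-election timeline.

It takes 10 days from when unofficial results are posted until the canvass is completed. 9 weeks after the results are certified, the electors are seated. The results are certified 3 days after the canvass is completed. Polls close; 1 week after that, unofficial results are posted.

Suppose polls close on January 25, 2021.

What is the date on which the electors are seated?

April 18, 2021

Polls close: Jan 25, 2021.
Unofficial results are posted: Jan 25, 2021 + 1 week = Feb 1, 2021.
The canvass is completed: Feb 1, 2021 + 10 days = Feb 11, 2021.
The results are certified: Feb 11, 2021 + 3 days = Feb 14, 2021.
The electors are seated: Feb 14, 2021 + 9 weeks = Apr 18, 2021.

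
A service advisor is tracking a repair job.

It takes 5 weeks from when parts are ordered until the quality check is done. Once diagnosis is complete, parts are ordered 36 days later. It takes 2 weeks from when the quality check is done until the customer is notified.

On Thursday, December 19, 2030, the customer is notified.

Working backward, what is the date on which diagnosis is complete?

Wednesday, September 25, 2030

The customer is notified: Dec 19, 2030.
The quality check is done: Dec 19, 2030 − 2 weeks = Dec 5, 2030.
Parts are ordered: Dec 5, 2030 − 5 weeks = Oct 31, 2030.
Diagnosis is complete: Oct 31, 2030 − 36 days = Sep 25, 2030.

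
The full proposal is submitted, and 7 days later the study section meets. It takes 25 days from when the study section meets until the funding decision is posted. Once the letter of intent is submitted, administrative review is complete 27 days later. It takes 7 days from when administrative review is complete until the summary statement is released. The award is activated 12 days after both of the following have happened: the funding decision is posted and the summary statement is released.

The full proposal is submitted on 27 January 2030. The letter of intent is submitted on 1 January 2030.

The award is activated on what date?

12 March 2030

The full proposal is submitted: Jan 27, 2030.
The study section meets: Jan 27, 2030 + 7 days = Feb 3, 2030.
The funding decision is posted: Feb 3, 2030 + 25 days = Feb 28, 2030.
The letter of intent is submitted: Jan 1, 2030.
Administrative review is complete: Jan 1, 2030 + 27 days = Jan 28, 2030.
The summary statement is released: Jan 28, 2030 + 7 days = Feb 4, 2030.
Both prerequisites met — the funding decision is posted (Feb 28, 2030), the summary statement is released (Feb 4, 2030); the later is Feb 28, 2030.
The award is activated: Feb 28, 2030 + 12 days = Mar 12, 2030.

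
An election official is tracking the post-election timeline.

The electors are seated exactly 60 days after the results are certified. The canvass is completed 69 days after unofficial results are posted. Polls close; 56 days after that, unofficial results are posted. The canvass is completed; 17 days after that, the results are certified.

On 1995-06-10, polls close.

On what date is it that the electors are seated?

1995-12-29

Polls close: Jun 10, 1995.
Unofficial results are posted: Jun 10, 1995 + 56 days = Aug 5, 1995.
The canvass is completed: Aug 5, 1995 + 69 days = Oct 13, 1995.
The results are certified: Oct 13, 1995 + 17 days = Oct 30, 1995.
The electors are seated: Oct 30, 1995 + 60 days = Dec 29, 1995.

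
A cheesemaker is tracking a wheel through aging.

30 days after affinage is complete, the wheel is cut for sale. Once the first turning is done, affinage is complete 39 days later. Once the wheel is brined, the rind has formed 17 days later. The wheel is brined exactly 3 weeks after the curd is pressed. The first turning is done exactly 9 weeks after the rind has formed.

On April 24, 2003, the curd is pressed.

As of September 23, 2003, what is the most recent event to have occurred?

Affinage is complete

The curd is pressed: Apr 24, 2003.
The wheel is brined: Apr 24, 2003 + 3 weeks = May 15, 2003.
The rind has formed: May 15, 2003 + 17 days = Jun 1, 2003.
The first turning is done: Jun 1, 2003 + 9 weeks = Aug 3, 2003.
Affinage is complete: Aug 3, 2003 + 39 days = Sep 11, 2003.
The wheel is cut for sale: Sep 11, 2003 + 30 days = Oct 11, 2003.
Sep 23, 2003 falls between when affinage is complete (Sep 11, 2003) and when the wheel is cut for sale (Oct 11, 2003).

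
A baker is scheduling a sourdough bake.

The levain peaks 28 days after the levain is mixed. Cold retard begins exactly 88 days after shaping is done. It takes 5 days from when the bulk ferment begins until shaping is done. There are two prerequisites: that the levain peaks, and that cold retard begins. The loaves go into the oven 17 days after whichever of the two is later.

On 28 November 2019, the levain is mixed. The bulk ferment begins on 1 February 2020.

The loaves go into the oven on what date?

The levain is mixed: Nov 28, 2019.
The levain peaks: Nov 28, 2019 + 28 days = Dec 26, 2019.
The bulk ferment begins: Feb 1, 2020.
Shaping is done: Feb 1, 2020 + 5 days = Feb 6, 2020.
Cold retard begins: Feb 6, 2020 + 88 days = May 4, 2020.
Both prerequisites met — the levain peaks (Dec 26, 2019), cold retard begins (May 4, 2020); the later is May 4, 2020.
The loaves go into the oven: May 4, 2020 + 17 days = May 21, 2020.

21 May 2020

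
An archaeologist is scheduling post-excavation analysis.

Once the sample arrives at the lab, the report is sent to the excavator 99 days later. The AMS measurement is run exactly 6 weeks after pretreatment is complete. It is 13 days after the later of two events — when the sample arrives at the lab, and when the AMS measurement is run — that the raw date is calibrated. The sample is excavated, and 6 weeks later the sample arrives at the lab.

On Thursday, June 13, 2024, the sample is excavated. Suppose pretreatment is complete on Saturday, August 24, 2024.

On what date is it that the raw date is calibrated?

Friday, October 18, 2024

The sample is excavated: Jun 13, 2024.
The sample arrives at the lab: Jun 13, 2024 + 6 weeks = Jul 25, 2024.
Pretreatment is complete: Aug 24, 2024.
The AMS measurement is run: Aug 24, 2024 + 6 weeks = Oct 5, 2024.
Both prerequisites met — the sample arrives at the lab (Jul 25, 2024), the AMS measurement is run (Oct 5, 2024); the later is Oct 5, 2024.
The raw date is calibrated: Oct 5, 2024 + 13 days = Oct 18, 2024.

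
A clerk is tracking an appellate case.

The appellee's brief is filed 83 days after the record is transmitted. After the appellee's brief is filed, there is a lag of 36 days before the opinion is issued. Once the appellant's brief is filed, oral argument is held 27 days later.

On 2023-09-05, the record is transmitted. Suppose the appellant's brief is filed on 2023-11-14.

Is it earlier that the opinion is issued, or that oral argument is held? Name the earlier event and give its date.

The record is transmitted: Sep 5, 2023.
The appellee's brief is filed: Sep 5, 2023 + 83 days = Nov 27, 2023.
The opinion is issued: Nov 27, 2023 + 36 days = Jan 2, 2024.
The appellant's brief is filed: Nov 14, 2023.
Oral argument is held: Nov 14, 2023 + 27 days = Dec 11, 2023.
Comparing: the opinion is issued on Jan 2, 2024 vs oral argument is held on Dec 11, 2023. Earlier: oral argument is held.

Oral argument is held — 2023-12-11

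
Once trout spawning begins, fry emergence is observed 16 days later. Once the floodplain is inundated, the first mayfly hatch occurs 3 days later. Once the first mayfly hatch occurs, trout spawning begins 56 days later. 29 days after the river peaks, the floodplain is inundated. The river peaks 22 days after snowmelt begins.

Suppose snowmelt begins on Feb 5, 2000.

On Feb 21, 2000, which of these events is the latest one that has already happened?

Snowmelt begins

Snowmelt begins: Feb 5, 2000.
The river peaks: Feb 5, 2000 + 22 days = Feb 27, 2000.
The floodplain is inundated: Feb 27, 2000 + 29 days = Mar 27, 2000.
The first mayfly hatch occurs: Mar 27, 2000 + 3 days = Mar 30, 2000.
Trout spawning begins: Mar 30, 2000 + 56 days = May 25, 2000.
Fry emergence is observed: May 25, 2000 + 16 days = Jun 10, 2000.
Feb 21, 2000 falls between when snowmelt begins (Feb 5, 2000) and when the river peaks (Feb 27, 2000).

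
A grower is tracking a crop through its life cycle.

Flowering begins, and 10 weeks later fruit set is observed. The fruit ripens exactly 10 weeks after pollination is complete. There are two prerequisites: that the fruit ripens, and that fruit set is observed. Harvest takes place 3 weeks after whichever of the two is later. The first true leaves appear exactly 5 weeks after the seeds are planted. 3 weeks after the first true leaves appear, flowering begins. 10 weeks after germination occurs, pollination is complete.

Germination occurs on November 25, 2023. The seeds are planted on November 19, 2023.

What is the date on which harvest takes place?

Germination occurs: Nov 25, 2023.
Pollination is complete: Nov 25, 2023 + 10 weeks = Feb 3, 2024.
The fruit ripens: Feb 3, 2024 + 10 weeks = Apr 13, 2024.
The seeds are planted: Nov 19, 2023.
The first true leaves appear: Nov 19, 2023 + 5 weeks = Dec 24, 2023.
Flowering begins: Dec 24, 2023 + 3 weeks = Jan 14, 2024.
Fruit set is observed: Jan 14, 2024 + 10 weeks = Mar 24, 2024.
Both prerequisites met — the fruit ripens (Apr 13, 2024), fruit set is observed (Mar 24, 2024); the later is Apr 13, 2024.
Harvest takes place: Apr 13, 2024 + 3 weeks = May 4, 2024.

May 4, 2024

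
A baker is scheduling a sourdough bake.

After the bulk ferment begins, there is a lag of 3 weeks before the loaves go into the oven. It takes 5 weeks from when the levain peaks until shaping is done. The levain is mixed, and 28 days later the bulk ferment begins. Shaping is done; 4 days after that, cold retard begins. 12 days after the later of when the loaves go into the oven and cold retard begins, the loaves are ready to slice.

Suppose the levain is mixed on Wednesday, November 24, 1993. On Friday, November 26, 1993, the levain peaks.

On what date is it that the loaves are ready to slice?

The levain is mixed: Nov 24, 1993.
The bulk ferment begins: Nov 24, 1993 + 28 days = Dec 22, 1993.
The loaves go into the oven: Dec 22, 1993 + 3 weeks = Jan 12, 1994.
The levain peaks: Nov 26, 1993.
Shaping is done: Nov 26, 1993 + 5 weeks = Dec 31, 1993.
Cold retard begins: Dec 31, 1993 + 4 days = Jan 4, 1994.
Both prerequisites met — the loaves go into the oven (Jan 12, 1994), cold retard begins (Jan 4, 1994); the later is Jan 12, 1994.
The loaves are ready to slice: Jan 12, 1994 + 12 days = Jan 24, 1994.

Monday, January 24, 1994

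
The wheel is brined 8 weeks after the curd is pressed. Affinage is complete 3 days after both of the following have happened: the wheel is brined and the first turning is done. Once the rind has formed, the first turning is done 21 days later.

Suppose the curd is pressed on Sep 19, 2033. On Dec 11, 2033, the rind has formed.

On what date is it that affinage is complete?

The curd is pressed: Sep 19, 2033.
The wheel is brined: Sep 19, 2033 + 8 weeks = Nov 14, 2033.
The rind has formed: Dec 11, 2033.
The first turning is done: Dec 11, 2033 + 21 days = Jan 1, 2034.
Both prerequisites met — the wheel is brined (Nov 14, 2033), the first turning is done (Jan 1, 2034); the later is Jan 1, 2034.
Affinage is complete: Jan 1, 2034 + 3 days = Jan 4, 2034.

Jan 4, 2034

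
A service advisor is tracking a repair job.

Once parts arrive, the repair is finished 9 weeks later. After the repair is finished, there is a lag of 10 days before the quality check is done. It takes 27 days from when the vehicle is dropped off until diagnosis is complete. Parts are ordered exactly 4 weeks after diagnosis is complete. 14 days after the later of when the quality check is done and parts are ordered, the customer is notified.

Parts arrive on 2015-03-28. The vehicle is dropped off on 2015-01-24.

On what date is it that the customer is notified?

Parts arrive: Mar 28, 2015.
The repair is finished: Mar 28, 2015 + 9 weeks = May 30, 2015.
The quality check is done: May 30, 2015 + 10 days = Jun 9, 2015.
The vehicle is dropped off: Jan 24, 2015.
Diagnosis is complete: Jan 24, 2015 + 27 days = Feb 20, 2015.
Parts are ordered: Feb 20, 2015 + 4 weeks = Mar 20, 2015.
Both prerequisites met — the quality check is done (Jun 9, 2015), parts are ordered (Mar 20, 2015); the later is Jun 9, 2015.
The customer is notified: Jun 9, 2015 + 14 days = Jun 23, 2015.

2015-06-23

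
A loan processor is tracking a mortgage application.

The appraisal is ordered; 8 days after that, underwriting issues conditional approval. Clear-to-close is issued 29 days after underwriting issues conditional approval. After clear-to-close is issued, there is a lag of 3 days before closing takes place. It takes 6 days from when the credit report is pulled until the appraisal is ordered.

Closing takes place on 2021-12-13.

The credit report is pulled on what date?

2021-10-28

Closing takes place: Dec 13, 2021.
Clear-to-close is issued: Dec 13, 2021 − 3 days = Dec 10, 2021.
Underwriting issues conditional approval: Dec 10, 2021 − 29 days = Nov 11, 2021.
The appraisal is ordered: Nov 11, 2021 − 8 days = Nov 3, 2021.
The credit report is pulled: Nov 3, 2021 − 6 days = Oct 28, 2021.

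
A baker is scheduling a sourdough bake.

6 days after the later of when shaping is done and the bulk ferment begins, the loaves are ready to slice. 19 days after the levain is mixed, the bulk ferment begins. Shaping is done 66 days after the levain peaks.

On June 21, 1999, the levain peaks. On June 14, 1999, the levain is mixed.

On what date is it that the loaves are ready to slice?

September 1, 1999

The levain peaks: Jun 21, 1999.
Shaping is done: Jun 21, 1999 + 66 days = Aug 26, 1999.
The levain is mixed: Jun 14, 1999.
The bulk ferment begins: Jun 14, 1999 + 19 days = Jul 3, 1999.
Both prerequisites met — shaping is done (Aug 26, 1999), the bulk ferment begins (Jul 3, 1999); the later is Aug 26, 1999.
The loaves are ready to slice: Aug 26, 1999 + 6 days = Sep 1, 1999.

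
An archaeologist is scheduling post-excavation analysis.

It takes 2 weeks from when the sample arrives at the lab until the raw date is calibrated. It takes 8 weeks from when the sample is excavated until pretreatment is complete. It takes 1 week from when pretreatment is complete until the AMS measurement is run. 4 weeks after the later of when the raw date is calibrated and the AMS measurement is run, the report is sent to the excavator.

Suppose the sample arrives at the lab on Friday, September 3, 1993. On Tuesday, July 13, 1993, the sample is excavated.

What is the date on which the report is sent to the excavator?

The sample arrives at the lab: Sep 3, 1993.
The raw date is calibrated: Sep 3, 1993 + 2 weeks = Sep 17, 1993.
The sample is excavated: Jul 13, 1993.
Pretreatment is complete: Jul 13, 1993 + 8 weeks = Sep 7, 1993.
The AMS measurement is run: Sep 7, 1993 + 1 week = Sep 14, 1993.
Both prerequisites met — the raw date is calibrated (Sep 17, 1993), the AMS measurement is run (Sep 14, 1993); the later is Sep 17, 1993.
The report is sent to the excavator: Sep 17, 1993 + 4 weeks = Oct 15, 1993.

Friday, October 15, 1993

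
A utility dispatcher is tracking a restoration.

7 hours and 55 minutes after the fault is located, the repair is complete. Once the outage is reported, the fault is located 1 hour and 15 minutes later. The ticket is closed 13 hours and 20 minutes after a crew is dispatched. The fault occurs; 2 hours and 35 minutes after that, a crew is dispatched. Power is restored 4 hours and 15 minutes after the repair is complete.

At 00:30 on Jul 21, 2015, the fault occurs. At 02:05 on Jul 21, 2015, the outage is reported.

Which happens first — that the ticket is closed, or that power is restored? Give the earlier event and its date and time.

The fault occurs: 00:30 Jul 21, 2015.
A crew is dispatched: 00:30 Jul 21, 2015 + 2h35m = 03:05 Jul 21, 2015.
The ticket is closed: 03:05 Jul 21, 2015 + 13h20m = 16:25 Jul 21, 2015.
The outage is reported: 02:05 Jul 21, 2015.
The fault is located: 02:05 Jul 21, 2015 + 1h15m = 03:20 Jul 21, 2015.
The repair is complete: 03:20 Jul 21, 2015 + 7h55m = 11:15 Jul 21, 2015.
Power is restored: 11:15 Jul 21, 2015 + 4h15m = 15:30 Jul 21, 2015.
Comparing: the ticket is closed at 16:25 Jul 21, 2015 vs power is restored at 15:30 Jul 21, 2015. Earlier: power is restored.

Power is restored — 15:30 on Jul 21, 2015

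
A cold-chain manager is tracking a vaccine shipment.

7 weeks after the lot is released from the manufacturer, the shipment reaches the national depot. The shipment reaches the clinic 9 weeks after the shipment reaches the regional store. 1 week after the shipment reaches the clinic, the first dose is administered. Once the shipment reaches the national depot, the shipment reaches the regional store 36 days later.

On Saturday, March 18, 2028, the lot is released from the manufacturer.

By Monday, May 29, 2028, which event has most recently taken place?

The shipment reaches the national depot

The lot is released from the manufacturer: Mar 18, 2028.
The shipment reaches the national depot: Mar 18, 2028 + 7 weeks = May 6, 2028.
The shipment reaches the regional store: May 6, 2028 + 36 days = Jun 11, 2028.
The shipment reaches the clinic: Jun 11, 2028 + 9 weeks = Aug 13, 2028.
The first dose is administered: Aug 13, 2028 + 1 week = Aug 20, 2028.
May 29, 2028 falls between when the shipment reaches the national depot (May 6, 2028) and when the shipment reaches the regional store (Jun 11, 2028).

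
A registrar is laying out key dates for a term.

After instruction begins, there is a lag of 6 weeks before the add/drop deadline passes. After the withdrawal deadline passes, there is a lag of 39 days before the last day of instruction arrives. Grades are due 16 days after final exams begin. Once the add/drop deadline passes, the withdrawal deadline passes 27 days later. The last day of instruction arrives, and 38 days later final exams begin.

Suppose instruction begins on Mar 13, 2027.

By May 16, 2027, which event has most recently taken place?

Instruction begins: Mar 13, 2027.
The add/drop deadline passes: Mar 13, 2027 + 6 weeks = Apr 24, 2027.
The withdrawal deadline passes: Apr 24, 2027 + 27 days = May 21, 2027.
The last day of instruction arrives: May 21, 2027 + 39 days = Jun 29, 2027.
Final exams begin: Jun 29, 2027 + 38 days = Aug 6, 2027.
Grades are due: Aug 6, 2027 + 16 days = Aug 22, 2027.
May 16, 2027 falls between when the add/drop deadline passes (Apr 24, 2027) and when the withdrawal deadline passes (May 21, 2027).

The add/drop deadline passes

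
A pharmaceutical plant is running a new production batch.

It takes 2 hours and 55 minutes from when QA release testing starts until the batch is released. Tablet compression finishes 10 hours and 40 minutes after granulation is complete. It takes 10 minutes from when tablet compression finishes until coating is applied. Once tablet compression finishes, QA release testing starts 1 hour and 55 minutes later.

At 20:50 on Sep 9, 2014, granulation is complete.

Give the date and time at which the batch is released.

12:20 on Sep 10, 2014

Granulation is complete: 20:50 Sep 9, 2014.
Tablet compression finishes: 20:50 Sep 9, 2014 + 10h40m = 07:30 Sep 10, 2014.
QA release testing starts: 07:30 Sep 10, 2014 + 1h55m = 09:25 Sep 10, 2014.
The batch is released: 09:25 Sep 10, 2014 + 2h55m = 12:20 Sep 10, 2014.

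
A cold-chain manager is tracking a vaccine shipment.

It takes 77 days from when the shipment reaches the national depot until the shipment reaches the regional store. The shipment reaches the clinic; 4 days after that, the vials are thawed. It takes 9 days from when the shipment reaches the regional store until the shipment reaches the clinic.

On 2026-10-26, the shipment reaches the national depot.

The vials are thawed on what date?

2027-01-24

The shipment reaches the national depot: Oct 26, 2026.
The shipment reaches the regional store: Oct 26, 2026 + 77 days = Jan 11, 2027.
The shipment reaches the clinic: Jan 11, 2027 + 9 days = Jan 20, 2027.
The vials are thawed: Jan 20, 2027 + 4 days = Jan 24, 2027.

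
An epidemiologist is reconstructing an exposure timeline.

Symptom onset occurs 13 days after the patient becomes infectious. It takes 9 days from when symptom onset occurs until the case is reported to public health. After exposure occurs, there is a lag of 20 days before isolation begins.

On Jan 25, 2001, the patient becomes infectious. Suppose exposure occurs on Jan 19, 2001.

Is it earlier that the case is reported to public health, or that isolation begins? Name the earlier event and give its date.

Isolation begins — Feb 8, 2001

The patient becomes infectious: Jan 25, 2001.
Symptom onset occurs: Jan 25, 2001 + 13 days = Feb 7, 2001.
The case is reported to public health: Feb 7, 2001 + 9 days = Feb 16, 2001.
Exposure occurs: Jan 19, 2001.
Isolation begins: Jan 19, 2001 + 20 days = Feb 8, 2001.
Comparing: the case is reported to public health on Feb 16, 2001 vs isolation begins on Feb 8, 2001. Earlier: isolation begins.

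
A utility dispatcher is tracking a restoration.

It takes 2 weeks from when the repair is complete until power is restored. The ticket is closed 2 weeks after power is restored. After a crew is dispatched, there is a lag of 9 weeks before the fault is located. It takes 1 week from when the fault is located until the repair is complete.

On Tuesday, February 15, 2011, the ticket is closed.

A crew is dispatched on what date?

The ticket is closed: Feb 15, 2011.
Power is restored: Feb 15, 2011 − 2 weeks = Feb 1, 2011.
The repair is complete: Feb 1, 2011 − 2 weeks = Jan 18, 2011.
The fault is located: Jan 18, 2011 − 1 week = Jan 11, 2011.
A crew is dispatched: Jan 11, 2011 − 9 weeks = Nov 9, 2010.

Tuesday, November 9, 2010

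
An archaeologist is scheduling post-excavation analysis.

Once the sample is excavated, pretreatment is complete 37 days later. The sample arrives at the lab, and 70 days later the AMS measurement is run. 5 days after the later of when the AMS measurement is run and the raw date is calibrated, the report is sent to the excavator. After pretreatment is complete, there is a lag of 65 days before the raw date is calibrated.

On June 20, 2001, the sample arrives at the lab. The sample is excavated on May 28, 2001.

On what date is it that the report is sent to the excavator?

The sample arrives at the lab: Jun 20, 2001.
The AMS measurement is run: Jun 20, 2001 + 70 days = Aug 29, 2001.
The sample is excavated: May 28, 2001.
Pretreatment is complete: May 28, 2001 + 37 days = Jul 4, 2001.
The raw date is calibrated: Jul 4, 2001 + 65 days = Sep 7, 2001.
Both prerequisites met — the AMS measurement is run (Aug 29, 2001), the raw date is calibrated (Sep 7, 2001); the later is Sep 7, 2001.
The report is sent to the excavator: Sep 7, 2001 + 5 days = Sep 12, 2001.

September 12, 2001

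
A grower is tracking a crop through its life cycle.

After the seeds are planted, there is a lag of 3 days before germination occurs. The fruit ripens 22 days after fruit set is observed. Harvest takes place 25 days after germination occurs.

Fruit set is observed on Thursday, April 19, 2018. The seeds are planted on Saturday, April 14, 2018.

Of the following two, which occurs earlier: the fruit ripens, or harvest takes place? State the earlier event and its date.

The fruit ripens — Friday, May 11, 2018

Fruit set is observed: Apr 19, 2018.
The fruit ripens: Apr 19, 2018 + 22 days = May 11, 2018.
The seeds are planted: Apr 14, 2018.
Germination occurs: Apr 14, 2018 + 3 days = Apr 17, 2018.
Harvest takes place: Apr 17, 2018 + 25 days = May 12, 2018.
Comparing: the fruit ripens on May 11, 2018 vs harvest takes place on May 12, 2018. Earlier: the fruit ripens.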